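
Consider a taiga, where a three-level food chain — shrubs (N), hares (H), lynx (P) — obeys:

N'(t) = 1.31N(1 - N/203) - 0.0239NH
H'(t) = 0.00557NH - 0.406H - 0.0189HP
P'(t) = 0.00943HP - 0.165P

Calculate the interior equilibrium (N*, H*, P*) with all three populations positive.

N* ≈ 138, H* ≈ 17.5, P* ≈ 19.2

From dP/dt = 0: 0.00943H* = 0.165, so H* = 17.5.
From dN/dt = 0: 1.31(1 - N*/203) = 0.0239·17.5, giving N* = 203·(1 - 0.319) = 138.
From dH/dt = 0: 0.00557·138 - 0.406 = 0.0189P*, so P* = 0.364/0.0189 = 19.2.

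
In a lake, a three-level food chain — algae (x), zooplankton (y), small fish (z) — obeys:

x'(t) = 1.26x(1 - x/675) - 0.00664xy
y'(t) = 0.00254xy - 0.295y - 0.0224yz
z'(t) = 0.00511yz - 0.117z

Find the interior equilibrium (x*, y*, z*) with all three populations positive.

From dz/dt = 0: 0.00511y* = 0.117, so y* = 22.9.
From dx/dt = 0: 1.26(1 - x*/675) = 0.00664·22.9, giving x* = 675·(1 - 0.121) = 594.
From dy/dt = 0: 0.00254·594 - 0.295 = 0.0224z*, so z* = 1.21/0.0224 = 54.1.

x* ≈ 594, y* ≈ 22.9, z* ≈ 54.1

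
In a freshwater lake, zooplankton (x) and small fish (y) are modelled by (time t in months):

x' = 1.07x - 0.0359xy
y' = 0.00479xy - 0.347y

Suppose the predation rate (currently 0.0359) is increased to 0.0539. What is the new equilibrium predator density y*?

At the interior fixed point, setting dx/dt = 0 with x > 0 fixes y* = (prey growth rate)/(xy coefficient) — independent of the other coefficients.
With the change, y* = 1.07/0.0539 = 19.9; it falls from 29.8.

y* ≈ 19.9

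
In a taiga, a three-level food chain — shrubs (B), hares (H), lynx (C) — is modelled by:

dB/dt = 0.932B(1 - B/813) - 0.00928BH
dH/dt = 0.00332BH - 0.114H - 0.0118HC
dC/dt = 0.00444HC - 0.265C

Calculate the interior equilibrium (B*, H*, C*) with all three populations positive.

B* ≈ 330, H* ≈ 59.7, C* ≈ 83.1

From dC/dt = 0: 0.00444H* = 0.265, so H* = 59.7.
From dB/dt = 0: 0.932(1 - B*/813) = 0.00928·59.7, giving B* = 813·(1 - 0.594) = 330.
From dH/dt = 0: 0.00332·330 - 0.114 = 0.0118C*, so C* = 0.981/0.0118 = 83.1.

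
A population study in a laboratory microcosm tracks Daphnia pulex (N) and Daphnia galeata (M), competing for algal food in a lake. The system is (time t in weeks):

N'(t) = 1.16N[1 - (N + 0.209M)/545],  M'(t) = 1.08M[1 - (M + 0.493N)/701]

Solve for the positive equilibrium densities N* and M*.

Setting both brackets to zero gives the nullclines N + 0.209M = 545 and 0.493N + M = 701.
Substituting M = 701 - 0.493N into the first: N(1 - 0.209·0.493) = 545 - 0.209·701.
So N* = 398/0.897 = 444, and then M* = 701 - 0.493·444 = 482.

N* ≈ 444, M* ≈ 482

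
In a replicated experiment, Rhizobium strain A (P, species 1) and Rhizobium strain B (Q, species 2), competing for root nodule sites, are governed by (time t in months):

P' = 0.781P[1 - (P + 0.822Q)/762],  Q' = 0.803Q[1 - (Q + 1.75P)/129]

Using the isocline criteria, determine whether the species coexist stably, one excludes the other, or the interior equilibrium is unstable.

Compare the nullcline intercepts: K1/α12 = 762/0.822 = 927 > K2 = 129; K2/α21 = 129/1.75 = 73.7 < K1 = 762.
Since the inequalities point opposite ways, species 1 can invade but species 2 cannot.

species 1 excludes species 2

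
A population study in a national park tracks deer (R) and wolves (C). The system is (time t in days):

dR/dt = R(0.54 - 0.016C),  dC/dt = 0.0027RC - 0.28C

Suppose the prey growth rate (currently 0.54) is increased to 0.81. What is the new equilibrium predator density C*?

At the interior fixed point, setting dR/dt = 0 with R > 0 fixes C* = (prey growth rate)/(RC coefficient) — independent of the other coefficients.
With the change, C* = 0.81/0.016 = 50.6; it rises from 33.8.

C* ≈ 50.6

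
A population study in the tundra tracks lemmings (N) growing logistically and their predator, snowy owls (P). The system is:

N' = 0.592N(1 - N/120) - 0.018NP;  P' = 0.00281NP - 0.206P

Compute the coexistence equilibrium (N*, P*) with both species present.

From dP/dt = 0 with P > 0: 0.00281N* = 0.206, so N* = 73.3.
Substitute into dN/dt = 0: 0.592(1 - 73.3/120) = 0.018P*.
The bracket is 0.389, giving P* = 0.23/0.018 = 12.8.

N* ≈ 73.3, P* ≈ 12.8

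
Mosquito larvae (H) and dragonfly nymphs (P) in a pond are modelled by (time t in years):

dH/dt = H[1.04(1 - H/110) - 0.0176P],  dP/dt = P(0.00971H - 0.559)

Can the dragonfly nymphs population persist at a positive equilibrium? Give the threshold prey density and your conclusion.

Threshold H = 57.6; K > 57.6, so yes, the predator persists.

The predator equation gives dP/dt > 0 only when H > 0.559/0.00971 = 57.6.
Without the predator, H → K = 110. Since 110 > 57.6, the predator can invade and persist.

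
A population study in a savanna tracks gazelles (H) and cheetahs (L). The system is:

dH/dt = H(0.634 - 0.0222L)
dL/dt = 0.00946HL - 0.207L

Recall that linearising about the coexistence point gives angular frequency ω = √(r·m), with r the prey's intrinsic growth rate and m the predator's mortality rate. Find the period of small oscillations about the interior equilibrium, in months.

Here r = 0.634 and m = 0.207, so r·m = 0.131.
ω = √0.131 = 0.362 per month, hence T = 2π/ω ≈ 17.3 months.

T ≈ 17.3 months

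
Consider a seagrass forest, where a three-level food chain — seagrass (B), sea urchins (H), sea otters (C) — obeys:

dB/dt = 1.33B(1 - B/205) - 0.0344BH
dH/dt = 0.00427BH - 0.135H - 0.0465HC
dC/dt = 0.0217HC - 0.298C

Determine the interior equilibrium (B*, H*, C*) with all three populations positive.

B* ≈ 132, H* ≈ 13.7, C* ≈ 9.24

From dC/dt = 0: 0.0217H* = 0.298, so H* = 13.7.
From dB/dt = 0: 1.33(1 - B*/205) = 0.0344·13.7, giving B* = 205·(1 - 0.355) = 132.
From dH/dt = 0: 0.00427·132 - 0.135 = 0.0465C*, so C* = 0.429/0.0465 = 9.24.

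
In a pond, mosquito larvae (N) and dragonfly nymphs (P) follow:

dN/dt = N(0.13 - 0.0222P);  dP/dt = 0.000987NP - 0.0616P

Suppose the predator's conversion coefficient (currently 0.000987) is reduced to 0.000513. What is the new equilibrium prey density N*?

N* ≈ 120

At the interior fixed point, setting dP/dt = 0 with P > 0 fixes N* = (predator death rate)/(NP coefficient) — independent of the other coefficients.
With the change, N* = 0.0616/0.000513 = 120; it rises from 62.4.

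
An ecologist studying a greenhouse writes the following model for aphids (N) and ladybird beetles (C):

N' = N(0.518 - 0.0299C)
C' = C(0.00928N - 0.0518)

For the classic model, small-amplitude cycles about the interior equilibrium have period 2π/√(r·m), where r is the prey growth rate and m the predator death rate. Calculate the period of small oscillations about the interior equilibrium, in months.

T ≈ 38.4 months

Here r = 0.518 and m = 0.0518, so r·m = 0.0268.
ω = √0.0268 = 0.164 per month, hence T = 2π/ω ≈ 38.4 months.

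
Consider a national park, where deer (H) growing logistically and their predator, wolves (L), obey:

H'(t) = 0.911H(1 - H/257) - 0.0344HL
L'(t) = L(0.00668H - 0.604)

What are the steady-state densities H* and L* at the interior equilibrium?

From dL/dt = 0 with L > 0: 0.00668H* = 0.604, so H* = 90.4.
Substitute into dH/dt = 0: 0.911(1 - 90.4/257) = 0.0344L*.
The bracket is 0.648, giving L* = 0.59/0.0344 = 17.2.

H* ≈ 90.4, L* ≈ 17.2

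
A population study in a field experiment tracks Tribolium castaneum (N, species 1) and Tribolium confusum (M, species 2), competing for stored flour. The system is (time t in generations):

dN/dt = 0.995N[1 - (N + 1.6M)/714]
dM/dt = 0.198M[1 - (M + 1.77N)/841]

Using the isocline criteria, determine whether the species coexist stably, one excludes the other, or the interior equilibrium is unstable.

Compare the nullcline intercepts: K1/α12 = 714/1.6 = 446 < K2 = 841; K2/α21 = 841/1.77 = 475 < K1 = 714.
Since both are reversed, neither can invade when rare; the interior point is a saddle.

unstable coexistence (outcome depends on initial conditions)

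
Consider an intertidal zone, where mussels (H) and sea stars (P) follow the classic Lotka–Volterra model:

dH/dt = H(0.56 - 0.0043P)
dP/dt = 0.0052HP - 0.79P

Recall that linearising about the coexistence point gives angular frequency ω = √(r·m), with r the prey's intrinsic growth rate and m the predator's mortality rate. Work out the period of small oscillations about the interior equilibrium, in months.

Here r = 0.56 and m = 0.79, so r·m = 0.442.
ω = √0.442 = 0.665 per month, hence T = 2π/ω ≈ 9.45 months.

T ≈ 9.45 months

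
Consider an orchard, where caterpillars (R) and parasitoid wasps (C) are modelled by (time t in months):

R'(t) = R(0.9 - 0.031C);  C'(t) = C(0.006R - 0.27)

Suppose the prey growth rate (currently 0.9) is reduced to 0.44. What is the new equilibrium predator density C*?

At the interior fixed point, setting dR/dt = 0 with R > 0 fixes C* = (prey growth rate)/(RC coefficient) — independent of the other coefficients.
With the change, C* = 0.44/0.031 = 14.2; it falls from 29.

C* ≈ 14.2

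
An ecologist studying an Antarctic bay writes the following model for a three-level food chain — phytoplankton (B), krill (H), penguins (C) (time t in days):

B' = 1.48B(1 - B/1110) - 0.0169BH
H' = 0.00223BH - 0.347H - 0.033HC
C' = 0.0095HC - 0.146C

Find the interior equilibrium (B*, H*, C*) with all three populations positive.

From dC/dt = 0: 0.0095H* = 0.146, so H* = 15.4.
From dB/dt = 0: 1.48(1 - B*/1110) = 0.0169·15.4, giving B* = 1110·(1 - 0.175) = 915.
From dH/dt = 0: 0.00223·915 - 0.347 = 0.033C*, so C* = 1.69/0.033 = 51.3.

B* ≈ 915, H* ≈ 15.4, C* ≈ 51.3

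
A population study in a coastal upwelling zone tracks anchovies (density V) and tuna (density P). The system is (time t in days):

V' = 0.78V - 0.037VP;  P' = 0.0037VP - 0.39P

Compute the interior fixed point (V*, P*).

V* ≈ 105, P* ≈ 21.1

Set dP/dt = 0 with P > 0: 0.0037V - 0.39 = 0, so V* = 0.39/0.0037 = 105.
Set dV/dt = 0 with V > 0: 0.78 - 0.037P = 0, so P* = 0.78/0.037 = 21.1.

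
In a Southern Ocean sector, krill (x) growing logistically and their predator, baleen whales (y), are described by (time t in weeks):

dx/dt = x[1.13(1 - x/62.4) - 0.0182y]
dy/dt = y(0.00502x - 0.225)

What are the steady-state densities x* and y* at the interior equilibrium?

x* ≈ 44.8, y* ≈ 17.5

From dy/dt = 0 with y > 0: 0.00502x* = 0.225, so x* = 44.8.
Substitute into dx/dt = 0: 1.13(1 - 44.8/62.4) = 0.0182y*.
The bracket is 0.282, giving y* = 0.318/0.0182 = 17.5.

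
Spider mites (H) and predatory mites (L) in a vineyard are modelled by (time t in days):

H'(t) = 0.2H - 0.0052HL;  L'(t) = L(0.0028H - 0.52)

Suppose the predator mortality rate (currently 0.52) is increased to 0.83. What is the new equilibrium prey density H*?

H* ≈ 296

At the interior fixed point, setting dL/dt = 0 with L > 0 fixes H* = (predator death rate)/(HL coefficient) — independent of the other coefficients.
With the change, H* = 0.83/0.0028 = 296; it rises from 186.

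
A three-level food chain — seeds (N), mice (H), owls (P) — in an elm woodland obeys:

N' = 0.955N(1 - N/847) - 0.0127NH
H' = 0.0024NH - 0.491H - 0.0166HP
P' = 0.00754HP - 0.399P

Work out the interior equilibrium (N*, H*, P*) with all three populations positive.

From dP/dt = 0: 0.00754H* = 0.399, so H* = 52.9.
From dN/dt = 0: 0.955(1 - N*/847) = 0.0127·52.9, giving N* = 847·(1 - 0.704) = 251.
From dH/dt = 0: 0.0024·251 - 0.491 = 0.0166P*, so P* = 0.111/0.0166 = 6.7.

N* ≈ 251, H* ≈ 52.9, P* ≈ 6.7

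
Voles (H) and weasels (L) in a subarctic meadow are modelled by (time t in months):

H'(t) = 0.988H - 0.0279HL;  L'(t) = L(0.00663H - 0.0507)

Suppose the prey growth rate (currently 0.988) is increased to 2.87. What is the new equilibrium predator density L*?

L* ≈ 103

At the interior fixed point, setting dH/dt = 0 with H > 0 fixes L* = (prey growth rate)/(HL coefficient) — independent of the other coefficients.
With the change, L* = 2.87/0.0279 = 103; it rises from 35.4.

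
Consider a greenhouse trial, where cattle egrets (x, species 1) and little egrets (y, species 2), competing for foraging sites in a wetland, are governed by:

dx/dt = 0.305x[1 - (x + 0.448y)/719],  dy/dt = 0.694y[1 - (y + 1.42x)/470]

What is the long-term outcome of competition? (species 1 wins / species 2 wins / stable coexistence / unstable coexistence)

Compare the nullcline intercepts: K1/α12 = 719/0.448 = 1600 > K2 = 470; K2/α21 = 470/1.42 = 331 < K1 = 719.
Since the inequalities point opposite ways, species 1 can invade but species 2 cannot.

species 1 excludes species 2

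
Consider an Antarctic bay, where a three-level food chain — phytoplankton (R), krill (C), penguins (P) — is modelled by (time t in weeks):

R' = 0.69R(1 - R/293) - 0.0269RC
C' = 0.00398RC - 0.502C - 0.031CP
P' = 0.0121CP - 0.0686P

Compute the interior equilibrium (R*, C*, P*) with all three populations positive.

From dP/dt = 0: 0.0121C* = 0.0686, so C* = 5.67.
From dR/dt = 0: 0.69(1 - R*/293) = 0.0269·5.67, giving R* = 293·(1 - 0.221) = 228.
From dC/dt = 0: 0.00398·228 - 0.502 = 0.031P*, so P* = 0.406/0.031 = 13.1.

R* ≈ 228, C* ≈ 5.67, P* ≈ 13.1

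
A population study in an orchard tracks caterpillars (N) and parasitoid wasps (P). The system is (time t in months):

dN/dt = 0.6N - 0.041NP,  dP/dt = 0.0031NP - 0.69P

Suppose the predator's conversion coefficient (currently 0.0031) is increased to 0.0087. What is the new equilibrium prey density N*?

N* ≈ 79.3

At the interior fixed point, setting dP/dt = 0 with P > 0 fixes N* = (predator death rate)/(NP coefficient) — independent of the other coefficients.
With the change, N* = 0.69/0.0087 = 79.3; it falls from 223.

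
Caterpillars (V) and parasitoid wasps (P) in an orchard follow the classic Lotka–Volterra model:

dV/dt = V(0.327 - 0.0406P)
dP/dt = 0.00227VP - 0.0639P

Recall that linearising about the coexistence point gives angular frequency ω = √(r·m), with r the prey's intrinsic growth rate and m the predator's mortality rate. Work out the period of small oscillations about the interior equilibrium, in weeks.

T ≈ 43.5 weeks

Here r = 0.327 and m = 0.0639, so r·m = 0.0209.
ω = √0.0209 = 0.145 per week, hence T = 2π/ω ≈ 43.5 weeks.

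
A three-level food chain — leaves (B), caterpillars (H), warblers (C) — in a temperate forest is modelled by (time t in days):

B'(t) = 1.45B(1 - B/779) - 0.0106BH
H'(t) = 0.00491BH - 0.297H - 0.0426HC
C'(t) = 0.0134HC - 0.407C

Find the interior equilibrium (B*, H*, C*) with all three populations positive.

From dC/dt = 0: 0.0134H* = 0.407, so H* = 30.4.
From dB/dt = 0: 1.45(1 - B*/779) = 0.0106·30.4, giving B* = 779·(1 - 0.222) = 606.
From dH/dt = 0: 0.00491·606 - 0.297 = 0.0426C*, so C* = 2.68/0.0426 = 62.9.

B* ≈ 606, H* ≈ 30.4, C* ≈ 62.9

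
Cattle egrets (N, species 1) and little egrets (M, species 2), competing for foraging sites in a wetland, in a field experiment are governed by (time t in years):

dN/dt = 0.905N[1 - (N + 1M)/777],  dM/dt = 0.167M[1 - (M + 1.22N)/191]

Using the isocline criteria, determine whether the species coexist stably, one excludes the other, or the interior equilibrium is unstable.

species 1 excludes species 2

Compare the nullcline intercepts: K1/α12 = 777/1 = 777 > K2 = 191; K2/α21 = 191/1.22 = 157 < K1 = 777.
Since the inequalities point opposite ways, species 1 can invade but species 2 cannot.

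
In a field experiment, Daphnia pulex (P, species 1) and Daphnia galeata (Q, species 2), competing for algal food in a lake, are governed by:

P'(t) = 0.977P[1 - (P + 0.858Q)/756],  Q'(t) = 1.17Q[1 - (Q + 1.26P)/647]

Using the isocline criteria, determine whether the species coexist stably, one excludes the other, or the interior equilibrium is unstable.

species 1 excludes species 2

Compare the nullcline intercepts: K1/α12 = 756/0.858 = 881 > K2 = 647; K2/α21 = 647/1.26 = 513 < K1 = 756.
Since the inequalities point opposite ways, species 1 can invade but species 2 cannot.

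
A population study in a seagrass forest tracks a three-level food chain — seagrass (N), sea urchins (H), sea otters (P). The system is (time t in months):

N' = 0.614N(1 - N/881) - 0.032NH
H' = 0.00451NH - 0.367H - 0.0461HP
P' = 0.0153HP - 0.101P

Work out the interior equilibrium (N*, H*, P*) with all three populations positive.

N* ≈ 578, H* ≈ 6.6, P* ≈ 48.6

From dP/dt = 0: 0.0153H* = 0.101, so H* = 6.6.
From dN/dt = 0: 0.614(1 - N*/881) = 0.032·6.6, giving N* = 881·(1 - 0.344) = 578.
From dH/dt = 0: 0.00451·578 - 0.367 = 0.0461P*, so P* = 2.24/0.0461 = 48.6.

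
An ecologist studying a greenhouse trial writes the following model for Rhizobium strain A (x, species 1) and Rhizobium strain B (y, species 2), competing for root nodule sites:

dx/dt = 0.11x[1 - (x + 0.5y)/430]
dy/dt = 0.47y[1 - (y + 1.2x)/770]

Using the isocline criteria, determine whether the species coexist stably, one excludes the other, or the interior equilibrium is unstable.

Compare the nullcline intercepts: K1/α12 = 430/0.5 = 860 > K2 = 770; K2/α21 = 770/1.2 = 642 > K1 = 430.
Since both inequalities hold, each species can invade when rare, so the interior equilibrium is stable.

stable coexistence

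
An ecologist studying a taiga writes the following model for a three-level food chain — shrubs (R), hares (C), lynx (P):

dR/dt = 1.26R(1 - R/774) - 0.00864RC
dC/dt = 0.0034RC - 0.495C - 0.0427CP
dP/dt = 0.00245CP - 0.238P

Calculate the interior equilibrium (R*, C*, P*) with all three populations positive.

From dP/dt = 0: 0.00245C* = 0.238, so C* = 97.1.
From dR/dt = 0: 1.26(1 - R*/774) = 0.00864·97.1, giving R* = 774·(1 - 0.666) = 258.
From dC/dt = 0: 0.0034·258 - 0.495 = 0.0427P*, so P* = 0.384/0.0427 = 8.98.

R* ≈ 258, C* ≈ 97.1, P* ≈ 8.98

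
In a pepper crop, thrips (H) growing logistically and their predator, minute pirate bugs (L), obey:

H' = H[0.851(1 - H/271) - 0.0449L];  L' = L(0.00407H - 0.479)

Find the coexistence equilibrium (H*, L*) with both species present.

H* ≈ 118, L* ≈ 10.7

From dL/dt = 0 with L > 0: 0.00407H* = 0.479, so H* = 118.
Substitute into dH/dt = 0: 0.851(1 - 118/271) = 0.0449L*.
The bracket is 0.566, giving L* = 0.481/0.0449 = 10.7.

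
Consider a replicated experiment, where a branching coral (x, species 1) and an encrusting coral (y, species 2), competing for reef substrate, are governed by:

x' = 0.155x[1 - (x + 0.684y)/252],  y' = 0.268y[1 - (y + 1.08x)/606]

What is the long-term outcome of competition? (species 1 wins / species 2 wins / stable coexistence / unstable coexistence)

Compare the nullcline intercepts: K1/α12 = 252/0.684 = 368 < K2 = 606; K2/α21 = 606/1.08 = 561 > K1 = 252.
Since the inequalities point opposite ways, species 2 can invade but species 1 cannot.

species 2 excludes species 1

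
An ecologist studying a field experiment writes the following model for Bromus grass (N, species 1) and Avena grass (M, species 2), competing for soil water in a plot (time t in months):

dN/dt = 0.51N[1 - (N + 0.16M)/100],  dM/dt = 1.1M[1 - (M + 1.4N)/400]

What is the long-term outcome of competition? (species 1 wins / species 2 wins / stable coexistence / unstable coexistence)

Compare the nullcline intercepts: K1/α12 = 100/0.16 = 625 > K2 = 400; K2/α21 = 400/1.4 = 286 > K1 = 100.
Since both inequalities hold, each species can invade when rare, so the interior equilibrium is stable.

stable coexistence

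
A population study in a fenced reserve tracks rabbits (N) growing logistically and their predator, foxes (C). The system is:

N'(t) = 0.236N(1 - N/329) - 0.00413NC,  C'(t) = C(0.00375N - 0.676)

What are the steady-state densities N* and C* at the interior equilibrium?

N* ≈ 180, C* ≈ 25.8

From dC/dt = 0 with C > 0: 0.00375N* = 0.676, so N* = 180.
Substitute into dN/dt = 0: 0.236(1 - 180/329) = 0.00413C*.
The bracket is 0.452, giving C* = 0.107/0.00413 = 25.8.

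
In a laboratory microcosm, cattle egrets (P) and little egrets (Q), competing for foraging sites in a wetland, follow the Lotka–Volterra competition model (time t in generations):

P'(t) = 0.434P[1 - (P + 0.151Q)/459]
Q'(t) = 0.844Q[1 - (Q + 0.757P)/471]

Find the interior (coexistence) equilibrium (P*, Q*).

P* ≈ 438, Q* ≈ 139

Setting both brackets to zero gives the nullclines P + 0.151Q = 459 and 0.757P + Q = 471.
Substituting Q = 471 - 0.757P into the first: P(1 - 0.151·0.757) = 459 - 0.151·471.
So P* = 388/0.886 = 438, and then Q* = 471 - 0.757·438 = 139.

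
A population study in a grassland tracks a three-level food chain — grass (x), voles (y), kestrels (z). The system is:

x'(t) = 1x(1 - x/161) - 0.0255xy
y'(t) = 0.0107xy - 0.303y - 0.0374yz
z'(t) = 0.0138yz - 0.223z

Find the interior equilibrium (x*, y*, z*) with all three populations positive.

x* ≈ 94.7, y* ≈ 16.2, z* ≈ 19

From dz/dt = 0: 0.0138y* = 0.223, so y* = 16.2.
From dx/dt = 0: 1(1 - x*/161) = 0.0255·16.2, giving x* = 161·(1 - 0.412) = 94.7.
From dy/dt = 0: 0.0107·94.7 - 0.303 = 0.0374z*, so z* = 0.71/0.0374 = 19.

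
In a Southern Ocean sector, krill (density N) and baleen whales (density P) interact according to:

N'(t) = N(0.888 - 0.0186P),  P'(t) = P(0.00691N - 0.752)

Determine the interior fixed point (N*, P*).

N* ≈ 109, P* ≈ 47.7

Set dP/dt = 0 with P > 0: 0.00691N - 0.752 = 0, so N* = 0.752/0.00691 = 109.
Set dN/dt = 0 with N > 0: 0.888 - 0.0186P = 0, so P* = 0.888/0.0186 = 47.7.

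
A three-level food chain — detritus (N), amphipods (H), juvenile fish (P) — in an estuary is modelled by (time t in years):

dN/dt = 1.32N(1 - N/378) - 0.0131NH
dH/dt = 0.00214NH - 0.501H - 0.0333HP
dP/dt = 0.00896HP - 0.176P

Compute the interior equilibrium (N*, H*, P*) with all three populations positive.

From dP/dt = 0: 0.00896H* = 0.176, so H* = 19.6.
From dN/dt = 0: 1.32(1 - N*/378) = 0.0131·19.6, giving N* = 378·(1 - 0.195) = 304.
From dH/dt = 0: 0.00214·304 - 0.501 = 0.0333P*, so P* = 0.15/0.0333 = 4.51.

N* ≈ 304, H* ≈ 19.6, P* ≈ 4.51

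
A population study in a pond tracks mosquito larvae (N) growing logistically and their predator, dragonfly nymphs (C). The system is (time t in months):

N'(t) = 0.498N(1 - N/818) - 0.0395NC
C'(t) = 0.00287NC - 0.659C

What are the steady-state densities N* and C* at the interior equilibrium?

N* ≈ 230, C* ≈ 9.07

From dC/dt = 0 with C > 0: 0.00287N* = 0.659, so N* = 230.
Substitute into dN/dt = 0: 0.498(1 - 230/818) = 0.0395C*.
The bracket is 0.719, giving C* = 0.358/0.0395 = 9.07.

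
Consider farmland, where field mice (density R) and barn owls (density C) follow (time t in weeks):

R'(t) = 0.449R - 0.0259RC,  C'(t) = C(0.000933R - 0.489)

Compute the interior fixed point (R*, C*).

R* ≈ 524, C* ≈ 17.3

Set dC/dt = 0 with C > 0: 0.000933R - 0.489 = 0, so R* = 0.489/0.000933 = 524.
Set dR/dt = 0 with R > 0: 0.449 - 0.0259C = 0, so C* = 0.449/0.0259 = 17.3.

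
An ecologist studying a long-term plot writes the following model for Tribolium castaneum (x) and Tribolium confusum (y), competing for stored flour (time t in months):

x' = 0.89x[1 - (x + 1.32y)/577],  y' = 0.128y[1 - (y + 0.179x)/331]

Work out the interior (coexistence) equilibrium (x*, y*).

x* ≈ 183, y* ≈ 298

Setting both brackets to zero gives the nullclines x + 1.32y = 577 and 0.179x + y = 331.
Substituting y = 331 - 0.179x into the first: x(1 - 1.32·0.179) = 577 - 1.32·331.
So x* = 140/0.764 = 183, and then y* = 331 - 0.179·183 = 298.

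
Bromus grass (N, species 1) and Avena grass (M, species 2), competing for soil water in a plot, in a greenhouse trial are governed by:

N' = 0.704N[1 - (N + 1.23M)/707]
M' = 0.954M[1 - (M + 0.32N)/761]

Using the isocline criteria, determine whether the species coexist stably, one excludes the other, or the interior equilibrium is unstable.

Compare the nullcline intercepts: K1/α12 = 707/1.23 = 575 < K2 = 761; K2/α21 = 761/0.32 = 2380 > K1 = 707.
Since the inequalities point opposite ways, species 2 can invade but species 1 cannot.

species 2 excludes species 1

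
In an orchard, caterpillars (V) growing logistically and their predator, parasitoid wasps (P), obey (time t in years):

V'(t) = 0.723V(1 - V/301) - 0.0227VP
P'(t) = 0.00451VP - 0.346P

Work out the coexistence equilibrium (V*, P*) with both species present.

V* ≈ 76.7, P* ≈ 23.7

From dP/dt = 0 with P > 0: 0.00451V* = 0.346, so V* = 76.7.
Substitute into dV/dt = 0: 0.723(1 - 76.7/301) = 0.0227P*.
The bracket is 0.745, giving P* = 0.539/0.0227 = 23.7.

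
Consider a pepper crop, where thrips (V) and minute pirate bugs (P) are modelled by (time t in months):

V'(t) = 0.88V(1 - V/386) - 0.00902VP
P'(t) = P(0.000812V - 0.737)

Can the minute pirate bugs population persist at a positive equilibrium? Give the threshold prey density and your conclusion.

The predator equation gives dP/dt > 0 only when V > 0.737/0.000812 = 908.
Without the predator, V → K = 386. Since 386 < 908, the predator cannot invade.

Threshold V = 908; K < 908, so no, the predator goes extinct.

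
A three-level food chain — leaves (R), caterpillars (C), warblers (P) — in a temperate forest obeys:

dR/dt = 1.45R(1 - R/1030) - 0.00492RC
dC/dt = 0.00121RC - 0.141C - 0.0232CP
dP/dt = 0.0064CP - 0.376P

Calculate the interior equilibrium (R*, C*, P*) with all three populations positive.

R* ≈ 825, C* ≈ 58.8, P* ≈ 36.9

From dP/dt = 0: 0.0064C* = 0.376, so C* = 58.8.
From dR/dt = 0: 1.45(1 - R*/1030) = 0.00492·58.8, giving R* = 1030·(1 - 0.199) = 825.
From dC/dt = 0: 0.00121·825 - 0.141 = 0.0232P*, so P* = 0.857/0.0232 = 36.9.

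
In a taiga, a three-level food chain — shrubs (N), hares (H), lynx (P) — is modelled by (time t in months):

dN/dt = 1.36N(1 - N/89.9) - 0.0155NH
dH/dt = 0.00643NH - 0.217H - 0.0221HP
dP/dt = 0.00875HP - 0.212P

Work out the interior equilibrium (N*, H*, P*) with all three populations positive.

N* ≈ 65.1, H* ≈ 24.2, P* ≈ 9.11

From dP/dt = 0: 0.00875H* = 0.212, so H* = 24.2.
From dN/dt = 0: 1.36(1 - N*/89.9) = 0.0155·24.2, giving N* = 89.9·(1 - 0.276) = 65.1.
From dH/dt = 0: 0.00643·65.1 - 0.217 = 0.0221P*, so P* = 0.201/0.0221 = 9.11.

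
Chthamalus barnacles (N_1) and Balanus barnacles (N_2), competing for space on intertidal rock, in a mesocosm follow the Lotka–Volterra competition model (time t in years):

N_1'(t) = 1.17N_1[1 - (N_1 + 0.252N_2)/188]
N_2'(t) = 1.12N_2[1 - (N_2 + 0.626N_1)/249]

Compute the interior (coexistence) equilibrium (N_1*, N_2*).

N_1* ≈ 149, N_2* ≈ 156

Setting both brackets to zero gives the nullclines N_1 + 0.252N_2 = 188 and 0.626N_1 + N_2 = 249.
Substituting N_2 = 249 - 0.626N_1 into the first: N_1(1 - 0.252·0.626) = 188 - 0.252·249.
So N_1* = 125/0.842 = 149, and then N_2* = 249 - 0.626·149 = 156.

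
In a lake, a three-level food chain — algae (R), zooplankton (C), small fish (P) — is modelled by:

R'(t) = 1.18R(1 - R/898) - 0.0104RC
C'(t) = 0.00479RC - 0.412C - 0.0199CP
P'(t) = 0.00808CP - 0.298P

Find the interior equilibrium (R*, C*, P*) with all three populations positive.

R* ≈ 606, C* ≈ 36.9, P* ≈ 125

From dP/dt = 0: 0.00808C* = 0.298, so C* = 36.9.
From dR/dt = 0: 1.18(1 - R*/898) = 0.0104·36.9, giving R* = 898·(1 - 0.325) = 606.
From dC/dt = 0: 0.00479·606 - 0.412 = 0.0199P*, so P* = 2.49/0.0199 = 125.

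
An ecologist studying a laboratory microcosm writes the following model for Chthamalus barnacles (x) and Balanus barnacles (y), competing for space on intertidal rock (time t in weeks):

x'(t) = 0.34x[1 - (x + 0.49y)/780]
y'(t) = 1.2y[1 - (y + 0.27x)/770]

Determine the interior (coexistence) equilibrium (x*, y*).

x* ≈ 464, y* ≈ 645

Setting both brackets to zero gives the nullclines x + 0.49y = 780 and 0.27x + y = 770.
Substituting y = 770 - 0.27x into the first: x(1 - 0.49·0.27) = 780 - 0.49·770.
So x* = 403/0.868 = 464, and then y* = 770 - 0.27·464 = 645.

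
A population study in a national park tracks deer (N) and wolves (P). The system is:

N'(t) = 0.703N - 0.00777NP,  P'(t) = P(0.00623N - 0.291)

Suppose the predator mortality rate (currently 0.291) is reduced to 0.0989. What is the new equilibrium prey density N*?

N* ≈ 15.9

At the interior fixed point, setting dP/dt = 0 with P > 0 fixes N* = (predator death rate)/(NP coefficient) — independent of the other coefficients.
With the change, N* = 0.0989/0.00623 = 15.9; it falls from 46.7.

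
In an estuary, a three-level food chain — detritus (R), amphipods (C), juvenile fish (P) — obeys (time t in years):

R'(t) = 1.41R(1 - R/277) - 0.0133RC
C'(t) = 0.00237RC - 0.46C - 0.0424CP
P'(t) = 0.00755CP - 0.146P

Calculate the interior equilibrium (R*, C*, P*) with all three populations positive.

From dP/dt = 0: 0.00755C* = 0.146, so C* = 19.3.
From dR/dt = 0: 1.41(1 - R*/277) = 0.0133·19.3, giving R* = 277·(1 - 0.182) = 226.
From dC/dt = 0: 0.00237·226 - 0.46 = 0.0424P*, so P* = 0.0767/0.0424 = 1.81.

R* ≈ 226, C* ≈ 19.3, P* ≈ 1.81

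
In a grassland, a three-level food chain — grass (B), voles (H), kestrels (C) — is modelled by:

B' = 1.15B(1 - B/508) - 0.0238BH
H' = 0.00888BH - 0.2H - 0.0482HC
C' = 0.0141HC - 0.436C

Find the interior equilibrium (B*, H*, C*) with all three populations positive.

From dC/dt = 0: 0.0141H* = 0.436, so H* = 30.9.
From dB/dt = 0: 1.15(1 - B*/508) = 0.0238·30.9, giving B* = 508·(1 - 0.64) = 183.
From dH/dt = 0: 0.00888·183 - 0.2 = 0.0482C*, so C* = 1.42/0.0482 = 29.5.

B* ≈ 183, H* ≈ 30.9, C* ≈ 29.5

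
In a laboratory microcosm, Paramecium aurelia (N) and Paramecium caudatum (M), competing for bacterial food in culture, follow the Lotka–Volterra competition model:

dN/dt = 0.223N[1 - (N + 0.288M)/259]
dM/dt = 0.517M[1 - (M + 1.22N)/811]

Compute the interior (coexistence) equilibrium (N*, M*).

Setting both brackets to zero gives the nullclines N + 0.288M = 259 and 1.22N + M = 811.
Substituting M = 811 - 1.22N into the first: N(1 - 0.288·1.22) = 259 - 0.288·811.
So N* = 25.4/0.649 = 39.2, and then M* = 811 - 1.22·39.2 = 763.

N* ≈ 39.2, M* ≈ 763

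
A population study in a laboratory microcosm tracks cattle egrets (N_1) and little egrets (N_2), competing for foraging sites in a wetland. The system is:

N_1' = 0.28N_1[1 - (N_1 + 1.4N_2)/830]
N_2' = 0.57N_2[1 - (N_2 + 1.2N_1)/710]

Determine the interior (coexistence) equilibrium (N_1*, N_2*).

Setting both brackets to zero gives the nullclines N_1 + 1.4N_2 = 830 and 1.2N_1 + N_2 = 710.
Substituting N_2 = 710 - 1.2N_1 into the first: N_1(1 - 1.4·1.2) = 830 - 1.4·710.
So N_1* = -164/-0.68 = 241, and then N_2* = 710 - 1.2·241 = 421.

N_1* ≈ 241, N_2* ≈ 421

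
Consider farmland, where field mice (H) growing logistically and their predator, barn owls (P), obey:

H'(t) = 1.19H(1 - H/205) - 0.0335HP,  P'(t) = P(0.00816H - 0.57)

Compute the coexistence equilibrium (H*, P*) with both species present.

H* ≈ 69.9, P* ≈ 23.4

From dP/dt = 0 with P > 0: 0.00816H* = 0.57, so H* = 69.9.
Substitute into dH/dt = 0: 1.19(1 - 69.9/205) = 0.0335P*.
The bracket is 0.659, giving P* = 0.785/0.0335 = 23.4.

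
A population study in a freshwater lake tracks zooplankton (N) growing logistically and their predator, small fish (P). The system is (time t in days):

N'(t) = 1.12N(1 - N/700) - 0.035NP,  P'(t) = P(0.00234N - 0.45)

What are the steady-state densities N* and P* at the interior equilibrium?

N* ≈ 192, P* ≈ 23.2

From dP/dt = 0 with P > 0: 0.00234N* = 0.45, so N* = 192.
Substitute into dN/dt = 0: 1.12(1 - 192/700) = 0.035P*.
The bracket is 0.725, giving P* = 0.812/0.035 = 23.2.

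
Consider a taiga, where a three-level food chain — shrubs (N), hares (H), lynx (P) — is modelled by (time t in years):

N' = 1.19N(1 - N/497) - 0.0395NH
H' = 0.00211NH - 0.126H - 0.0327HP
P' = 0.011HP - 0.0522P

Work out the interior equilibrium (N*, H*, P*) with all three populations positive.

N* ≈ 419, H* ≈ 4.75, P* ≈ 23.2

From dP/dt = 0: 0.011H* = 0.0522, so H* = 4.75.
From dN/dt = 0: 1.19(1 - N*/497) = 0.0395·4.75, giving N* = 497·(1 - 0.158) = 419.
From dH/dt = 0: 0.00211·419 - 0.126 = 0.0327P*, so P* = 0.757/0.0327 = 23.2.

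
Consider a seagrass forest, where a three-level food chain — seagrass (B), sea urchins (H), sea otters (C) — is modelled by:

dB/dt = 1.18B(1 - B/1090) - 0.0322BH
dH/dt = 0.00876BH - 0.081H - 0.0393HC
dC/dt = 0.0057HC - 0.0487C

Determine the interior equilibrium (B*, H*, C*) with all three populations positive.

B* ≈ 836, H* ≈ 8.54, C* ≈ 184

From dC/dt = 0: 0.0057H* = 0.0487, so H* = 8.54.
From dB/dt = 0: 1.18(1 - B*/1090) = 0.0322·8.54, giving B* = 1090·(1 - 0.233) = 836.
From dH/dt = 0: 0.00876·836 - 0.081 = 0.0393C*, so C* = 7.24/0.0393 = 184.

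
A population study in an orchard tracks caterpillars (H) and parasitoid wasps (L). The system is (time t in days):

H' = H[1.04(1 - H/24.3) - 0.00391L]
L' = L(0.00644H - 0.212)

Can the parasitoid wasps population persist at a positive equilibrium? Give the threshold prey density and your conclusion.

Threshold H = 32.9; K < 32.9, so no, the predator goes extinct.

The predator equation gives dL/dt > 0 only when H > 0.212/0.00644 = 32.9.
Without the predator, H → K = 24.3. Since 24.3 < 32.9, the predator cannot invade.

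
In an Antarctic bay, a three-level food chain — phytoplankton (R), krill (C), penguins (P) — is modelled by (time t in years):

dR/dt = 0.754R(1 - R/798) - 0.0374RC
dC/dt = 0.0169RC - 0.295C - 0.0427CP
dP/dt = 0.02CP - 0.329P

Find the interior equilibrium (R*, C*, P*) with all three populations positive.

From dP/dt = 0: 0.02C* = 0.329, so C* = 16.4.
From dR/dt = 0: 0.754(1 - R*/798) = 0.0374·16.4, giving R* = 798·(1 - 0.816) = 147.
From dC/dt = 0: 0.0169·147 - 0.295 = 0.0427P*, so P* = 2.19/0.0427 = 51.2.

R* ≈ 147, C* ≈ 16.4, P* ≈ 51.2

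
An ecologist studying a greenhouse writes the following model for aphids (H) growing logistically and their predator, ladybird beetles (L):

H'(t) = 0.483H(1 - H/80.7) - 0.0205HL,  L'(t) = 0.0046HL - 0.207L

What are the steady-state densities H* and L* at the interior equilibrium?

From dL/dt = 0 with L > 0: 0.0046H* = 0.207, so H* = 45.
Substitute into dH/dt = 0: 0.483(1 - 45/80.7) = 0.0205L*.
The bracket is 0.442, giving L* = 0.214/0.0205 = 10.4.

H* ≈ 45, L* ≈ 10.4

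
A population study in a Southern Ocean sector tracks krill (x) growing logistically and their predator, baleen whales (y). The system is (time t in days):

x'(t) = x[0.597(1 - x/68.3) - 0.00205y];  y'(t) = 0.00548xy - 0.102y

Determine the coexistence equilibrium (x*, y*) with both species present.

From dy/dt = 0 with y > 0: 0.00548x* = 0.102, so x* = 18.6.
Substitute into dx/dt = 0: 0.597(1 - 18.6/68.3) = 0.00205y*.
The bracket is 0.727, giving y* = 0.434/0.00205 = 212.

x* ≈ 18.6, y* ≈ 212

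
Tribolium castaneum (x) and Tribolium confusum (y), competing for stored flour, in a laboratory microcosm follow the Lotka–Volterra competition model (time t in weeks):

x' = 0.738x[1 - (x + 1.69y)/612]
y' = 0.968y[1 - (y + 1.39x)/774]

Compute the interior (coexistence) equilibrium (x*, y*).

Setting both brackets to zero gives the nullclines x + 1.69y = 612 and 1.39x + y = 774.
Substituting y = 774 - 1.39x into the first: x(1 - 1.69·1.39) = 612 - 1.69·774.
So x* = -696/-1.35 = 516, and then y* = 774 - 1.39·516 = 56.8.

x* ≈ 516, y* ≈ 56.8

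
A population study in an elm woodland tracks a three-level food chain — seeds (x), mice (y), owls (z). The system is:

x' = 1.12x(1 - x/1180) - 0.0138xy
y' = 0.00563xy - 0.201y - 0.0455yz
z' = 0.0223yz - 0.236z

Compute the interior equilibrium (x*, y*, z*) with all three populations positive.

x* ≈ 1030, y* ≈ 10.6, z* ≈ 123

From dz/dt = 0: 0.0223y* = 0.236, so y* = 10.6.
From dx/dt = 0: 1.12(1 - x*/1180) = 0.0138·10.6, giving x* = 1180·(1 - 0.13) = 1030.
From dy/dt = 0: 0.00563·1030 - 0.201 = 0.0455z*, so z* = 5.58/0.0455 = 123.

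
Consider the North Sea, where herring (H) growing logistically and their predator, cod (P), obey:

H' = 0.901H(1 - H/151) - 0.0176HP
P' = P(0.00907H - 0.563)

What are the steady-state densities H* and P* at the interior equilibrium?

From dP/dt = 0 with P > 0: 0.00907H* = 0.563, so H* = 62.1.
Substitute into dH/dt = 0: 0.901(1 - 62.1/151) = 0.0176P*.
The bracket is 0.589, giving P* = 0.531/0.0176 = 30.1.

H* ≈ 62.1, P* ≈ 30.1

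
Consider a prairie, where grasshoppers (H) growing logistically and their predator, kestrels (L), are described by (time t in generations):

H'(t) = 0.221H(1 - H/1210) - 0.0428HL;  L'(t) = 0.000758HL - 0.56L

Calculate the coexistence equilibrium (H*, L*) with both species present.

H* ≈ 739, L* ≈ 2.01

From dL/dt = 0 with L > 0: 0.000758H* = 0.56, so H* = 739.
Substitute into dH/dt = 0: 0.221(1 - 739/1210) = 0.0428L*.
The bracket is 0.389, giving L* = 0.0861/0.0428 = 2.01.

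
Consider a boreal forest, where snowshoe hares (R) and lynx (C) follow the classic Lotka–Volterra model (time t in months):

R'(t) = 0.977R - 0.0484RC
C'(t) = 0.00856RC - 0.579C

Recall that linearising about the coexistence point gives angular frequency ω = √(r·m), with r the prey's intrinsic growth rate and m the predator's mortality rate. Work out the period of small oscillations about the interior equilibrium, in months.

Here r = 0.977 and m = 0.579, so r·m = 0.566.
ω = √0.566 = 0.752 per month, hence T = 2π/ω ≈ 8.35 months.

T ≈ 8.35 months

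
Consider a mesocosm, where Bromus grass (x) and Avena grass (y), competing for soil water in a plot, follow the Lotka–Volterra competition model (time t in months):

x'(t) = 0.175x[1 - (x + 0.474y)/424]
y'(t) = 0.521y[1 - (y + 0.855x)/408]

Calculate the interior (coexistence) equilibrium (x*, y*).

Setting both brackets to zero gives the nullclines x + 0.474y = 424 and 0.855x + y = 408.
Substituting y = 408 - 0.855x into the first: x(1 - 0.474·0.855) = 424 - 0.474·408.
So x* = 231/0.595 = 388, and then y* = 408 - 0.855·388 = 76.5.

x* ≈ 388, y* ≈ 76.5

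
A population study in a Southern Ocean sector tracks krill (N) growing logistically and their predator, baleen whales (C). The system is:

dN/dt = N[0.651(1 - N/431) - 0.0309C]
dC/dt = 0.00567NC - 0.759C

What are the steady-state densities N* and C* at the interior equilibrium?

From dC/dt = 0 with C > 0: 0.00567N* = 0.759, so N* = 134.
Substitute into dN/dt = 0: 0.651(1 - 134/431) = 0.0309C*.
The bracket is 0.689, giving C* = 0.449/0.0309 = 14.5.

N* ≈ 134, C* ≈ 14.5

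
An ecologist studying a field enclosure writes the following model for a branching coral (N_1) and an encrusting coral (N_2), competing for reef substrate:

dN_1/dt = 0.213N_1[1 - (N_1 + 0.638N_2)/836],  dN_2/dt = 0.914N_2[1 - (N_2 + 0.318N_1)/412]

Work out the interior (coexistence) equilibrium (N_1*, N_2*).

N_1* ≈ 719, N_2* ≈ 183

Setting both brackets to zero gives the nullclines N_1 + 0.638N_2 = 836 and 0.318N_1 + N_2 = 412.
Substituting N_2 = 412 - 0.318N_1 into the first: N_1(1 - 0.638·0.318) = 836 - 0.638·412.
So N_1* = 573/0.797 = 719, and then N_2* = 412 - 0.318·719 = 183.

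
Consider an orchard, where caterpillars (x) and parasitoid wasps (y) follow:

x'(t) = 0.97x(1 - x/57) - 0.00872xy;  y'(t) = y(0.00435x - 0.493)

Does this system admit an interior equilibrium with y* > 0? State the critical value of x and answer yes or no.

Threshold x = 113; K < 113, so no, the predator goes extinct.

The predator equation gives dy/dt > 0 only when x > 0.493/0.00435 = 113.
Without the predator, x → K = 57. Since 57 < 113, the predator cannot invade.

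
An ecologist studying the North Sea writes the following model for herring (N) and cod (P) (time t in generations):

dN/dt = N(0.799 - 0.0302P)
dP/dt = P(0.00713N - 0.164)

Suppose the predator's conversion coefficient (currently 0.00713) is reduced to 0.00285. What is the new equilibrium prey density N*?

N* ≈ 57.5

At the interior fixed point, setting dP/dt = 0 with P > 0 fixes N* = (predator death rate)/(NP coefficient) — independent of the other coefficients.
With the change, N* = 0.164/0.00285 = 57.5; it rises from 23.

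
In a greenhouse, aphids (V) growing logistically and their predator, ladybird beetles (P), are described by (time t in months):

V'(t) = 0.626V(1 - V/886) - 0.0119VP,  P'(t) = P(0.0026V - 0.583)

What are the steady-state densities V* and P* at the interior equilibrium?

From dP/dt = 0 with P > 0: 0.0026V* = 0.583, so V* = 224.
Substitute into dV/dt = 0: 0.626(1 - 224/886) = 0.0119P*.
The bracket is 0.747, giving P* = 0.468/0.0119 = 39.3.

V* ≈ 224, P* ≈ 39.3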